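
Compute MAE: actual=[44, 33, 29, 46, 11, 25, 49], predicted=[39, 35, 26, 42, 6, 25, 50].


Absolute errors: |44-39|=5, |33-35|=2, |29-26|=3, |46-42|=4, |11-6|=5, |25-25|=0, |49-50|=1
Sum = 20
MAE = 20/7 = 20/7

20/7


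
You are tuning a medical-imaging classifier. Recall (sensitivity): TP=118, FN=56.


Recall = TP/(TP+FN)
= 118/(118+56)
= 118/174 = 67.82%

67.82%


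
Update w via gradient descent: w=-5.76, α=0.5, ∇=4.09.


w_new = w - α·∇
= -5.76 - 0.5·4.09
= -5.76 - 2.045
= -7.805

-7.805


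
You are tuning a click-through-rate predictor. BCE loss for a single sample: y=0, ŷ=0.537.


BCE = -[y·ln(p) + (1-y)·ln(1-p)]
= -0 - 1·ln(1-0.537)
= -ln(0.463) = 0.77

0.77


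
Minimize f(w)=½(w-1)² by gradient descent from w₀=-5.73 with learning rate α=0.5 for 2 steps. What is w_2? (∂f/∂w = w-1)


step 1: grad = -5.73-1 = -6.73; w = -5.73 - 0.5·(-6.73) = -2.365
step 2: grad = -2.365-1 = -3.365; w = -2.365 - 0.5·(-3.365) = -0.6825

-0.6825


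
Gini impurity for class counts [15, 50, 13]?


Probabilities: [15/78, 50/78, 13/78] ≈ [0.1923, 0.641, 0.1667]
Σpᵢ² = (225 + 2500 + 169)/78² = 2894/6084
Gini = 1 - Σpᵢ² = 1 - 2894/6084 = 0.5243

0.5243


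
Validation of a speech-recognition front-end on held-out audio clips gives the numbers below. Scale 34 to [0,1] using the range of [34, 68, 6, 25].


min=6, max=68
(34-6)/(68-6) = 28/62 = 0.4516

0.4516


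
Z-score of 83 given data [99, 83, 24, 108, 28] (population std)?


μ = 68.4, σ = 35.5562
z = (83 - 68.4)/35.5562 = 0.4106

0.4106


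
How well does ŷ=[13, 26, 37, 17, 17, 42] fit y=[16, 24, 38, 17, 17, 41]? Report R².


ȳ = 25.5
SS_res = Σ(y-ŷ)² = 15
SS_tot = Σ(y-ȳ)² = 633.5
R² = 1 - SS_res/SS_tot = 1 - 0.0237 = 0.9763

0.9763


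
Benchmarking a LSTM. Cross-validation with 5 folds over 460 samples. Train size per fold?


Fold size = 460/5 = 92
Training per fold = 460 - 92 = 368

368


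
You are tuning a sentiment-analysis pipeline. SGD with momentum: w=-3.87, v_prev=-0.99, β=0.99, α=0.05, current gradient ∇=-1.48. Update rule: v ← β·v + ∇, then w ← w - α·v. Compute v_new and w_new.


v_new = 0.99·-0.99 - 1.48 = -0.9801 - 1.48 = -2.4601
w_new = -3.87 - 0.05·-2.4601 = -3.87 + 0.123005 = -3.746995

v_new=-2.4601, w_new=-3.746995


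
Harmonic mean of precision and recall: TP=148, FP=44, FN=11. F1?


Precision = 148/192 = 0.7708
Recall = 148/159 = 0.9308
F1 = 2·P·R/(P+R) = 2·TP/(2·TP+FP+FN) = 296/(296+44+11) = 296/351 = 0.8433

0.8433


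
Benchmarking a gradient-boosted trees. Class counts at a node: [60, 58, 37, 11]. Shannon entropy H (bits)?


Probabilities: [60/166, 58/166, 37/166, 11/166] ≈ [0.3614, 0.3494, 0.2229, 0.0663]
H = -((60/166)·log₂(60/166) + (58/166)·log₂(58/166) + (37/166)·log₂(37/166) + (11/166)·log₂(11/166))
  = 1.8029 bits

1.8029 bits


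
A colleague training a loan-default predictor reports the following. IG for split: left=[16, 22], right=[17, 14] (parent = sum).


Parent = [33, 36], H_parent = 0.9986
H_left = 0.9819 (n=38), H_right = 0.9932 (n=31)
H_children = (38/69)·0.9819 + (31/69)·0.9932 = 0.987
IG = 0.9986 - 0.987 = 0.0116

0.0116


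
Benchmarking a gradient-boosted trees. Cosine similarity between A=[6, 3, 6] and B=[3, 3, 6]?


A·B = 6·3 + 3·3 + 6·6 = 63
‖A‖ = √81 = 9, ‖B‖ = √54 = 7.3485
cos = 63/(√81·√54) = 63/√4374 = 0.9526

0.9526


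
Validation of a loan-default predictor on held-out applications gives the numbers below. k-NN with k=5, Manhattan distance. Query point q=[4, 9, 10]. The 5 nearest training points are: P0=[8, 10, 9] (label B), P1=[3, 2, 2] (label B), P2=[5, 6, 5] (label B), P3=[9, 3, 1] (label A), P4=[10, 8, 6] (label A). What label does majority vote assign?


d(q,P0) = 6  (label B)
d(q,P1) = 16  (label B)
d(q,P2) = 9  (label B)
d(q,P3) = 20  (label A)
d(q,P4) = 11  (label A)
Votes: A=2, B=3
Majority → B

B


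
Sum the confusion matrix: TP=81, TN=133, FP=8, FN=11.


Total = TP + TN + FP + FN
= 81 + 133 + 8 + 11
= 233
(Predicted positive: 89, predicted negative: 144)

233


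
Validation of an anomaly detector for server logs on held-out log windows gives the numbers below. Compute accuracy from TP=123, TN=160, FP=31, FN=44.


Accuracy = (TP+TN)/(TP+TN+FP+FN)
= (123+160)/(358)
= 283/358 = 79.05%

79.05%


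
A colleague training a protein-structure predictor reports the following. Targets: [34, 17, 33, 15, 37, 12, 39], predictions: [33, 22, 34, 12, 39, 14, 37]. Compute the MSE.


Squared errors: (34-33)²=1, (17-22)²=25, (33-34)²=1, (15-12)²=9, (37-39)²=4, (12-14)²=4, (39-37)²=4
Sum = 48
MSE = 48/7 = 48/7

48/7


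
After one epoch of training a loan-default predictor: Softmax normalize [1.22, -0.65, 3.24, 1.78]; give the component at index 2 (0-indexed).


Exponentials: e^1.22=3.3872, e^-0.65=0.522, e^3.24=25.5337, e^1.78=5.9299
Sum = 35.3728
Softmax = [0.0958, 0.0148, 0.7218, 0.1676]
p[2] = 25.5337/35.3728 = 0.7218

0.7218


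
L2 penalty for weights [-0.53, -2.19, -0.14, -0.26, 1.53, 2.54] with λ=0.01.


‖w‖₂² = (-0.53)² + (-2.19)² + (-0.14)² + (-0.26)² + (1.53)² + (2.54)²
     = 0.2809 + 4.7961 + 0.0196 + 0.0676 + 2.3409 + 6.4516
     = 13.9567
λ·‖w‖₂² = 0.01·13.9567 = 0.139567

0.139567


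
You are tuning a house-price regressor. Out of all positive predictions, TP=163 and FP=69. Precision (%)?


Precision = TP/(TP+FP)
= 163/(163+69)
= 163/232 = 70.26%

70.26%


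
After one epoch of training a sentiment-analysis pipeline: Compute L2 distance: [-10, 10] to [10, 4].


d = √((-10-10)² + (10-4)²)
  = √(400 + 36)
  = √436 = 20.8806

20.8806


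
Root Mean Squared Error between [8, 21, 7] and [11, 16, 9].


MSE = 38/3 = 12.6667
RMSE = √(38/3) = 3.559

3.559


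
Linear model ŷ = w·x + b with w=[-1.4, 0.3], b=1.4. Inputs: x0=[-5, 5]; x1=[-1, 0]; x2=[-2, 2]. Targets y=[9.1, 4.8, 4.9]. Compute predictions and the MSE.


ŷ0 = (-1.4)·(-5) + (0.3)·(5) + 1.4 = 9.9
ŷ1 = (-1.4)·(-1) + (0.3)·(0) + 1.4 = 2.8
ŷ2 = (-1.4)·(-2) + (0.3)·(2) + 1.4 = 4.8
errors² = [0.64, 4.0, 0.01]
MSE = 4.6500/3 = 1.55

1.55


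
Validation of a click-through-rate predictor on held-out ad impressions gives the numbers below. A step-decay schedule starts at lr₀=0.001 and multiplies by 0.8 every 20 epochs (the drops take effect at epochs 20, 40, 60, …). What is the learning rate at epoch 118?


n_drops = ⌊118/20⌋ = 5
lr = 0.001·0.8^5 = 0.001·0.32768 = 0.00032768

0.00032768


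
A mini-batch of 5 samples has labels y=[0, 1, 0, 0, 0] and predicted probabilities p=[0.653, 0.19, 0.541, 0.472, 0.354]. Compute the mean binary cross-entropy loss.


L[0] = -ln(1-0.653) = -ln(0.347) = 1.0584
L[1] = -ln(0.19) = 1.6607
L[2] = -ln(1-0.541) = -ln(0.459) = 0.7787
L[3] = -ln(1-0.472) = -ln(0.528) = 0.6387
L[4] = -ln(1-0.354) = -ln(0.646) = 0.437
mean = (1.0584 + 1.6607 + 0.7787 + 0.6387 + 0.437)/5 = 0.9147

0.9147


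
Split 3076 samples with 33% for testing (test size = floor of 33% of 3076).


Test = ⌊3076·33/100⌋ = 1015
Train = 3076 - 1015 = 2061

Train: 2061, Test: 1015


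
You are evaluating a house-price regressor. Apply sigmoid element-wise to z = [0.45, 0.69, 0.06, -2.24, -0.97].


σ(0.45) = 1/(1+e^-0.45) = 0.6106
σ(0.69) = 1/(1+e^-0.69) = 0.666
σ(0.06) = 1/(1+e^-0.06) = 0.515
σ(-2.24) = 1/(1+e^2.24) = 0.0962
σ(-0.97) = 1/(1+e^0.97) = 0.2749
result = [0.6106, 0.666, 0.515, 0.0962, 0.2749]

[0.6106, 0.666, 0.515, 0.0962, 0.2749]


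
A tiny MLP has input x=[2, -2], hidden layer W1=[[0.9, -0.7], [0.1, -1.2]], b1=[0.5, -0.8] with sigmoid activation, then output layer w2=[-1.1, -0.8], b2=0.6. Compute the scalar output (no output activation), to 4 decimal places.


z1[0] = (0.9)·(2) + (-0.7)·(-2) + 0.5 = 3.7
z1[1] = (0.1)·(2) + (-1.2)·(-2) - 0.8 = 1.8
h = sigmoid(z1) = [0.9759, 0.8581]
output = (-1.1)·(0.9759) + (-0.8)·(0.8581) + 0.6 = -1.16

-1.16


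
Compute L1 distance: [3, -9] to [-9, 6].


d = |3+ 9| + |-9-6|
  = 12 + 15
  = 27

27


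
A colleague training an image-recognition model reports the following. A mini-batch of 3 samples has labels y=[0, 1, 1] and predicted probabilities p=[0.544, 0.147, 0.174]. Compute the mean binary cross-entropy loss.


L[0] = -ln(1-0.544) = -ln(0.456) = 0.7853
L[1] = -ln(0.147) = 1.9173
L[2] = -ln(0.174) = 1.7487
mean = (0.7853 + 1.9173 + 1.7487)/3 = 1.4838

1.4838


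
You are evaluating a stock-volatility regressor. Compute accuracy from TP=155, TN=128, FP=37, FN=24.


Accuracy = (TP+TN)/(TP+TN+FP+FN)
= (155+128)/(344)
= 283/344 = 82.27%

82.27%


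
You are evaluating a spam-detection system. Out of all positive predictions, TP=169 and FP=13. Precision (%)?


Precision = TP/(TP+FP)
= 169/(169+13)
= 169/182 = 92.86%

92.86%


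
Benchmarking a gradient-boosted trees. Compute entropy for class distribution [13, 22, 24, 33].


Probabilities: [13/92, 22/92, 24/92, 33/92] ≈ [0.1413, 0.2391, 0.2609, 0.3587]
H = -((13/92)·log₂(13/92) + (22/92)·log₂(22/92) + (24/92)·log₂(24/92) + (33/92)·log₂(33/92))
  = 1.9288 bits

1.9288 bits


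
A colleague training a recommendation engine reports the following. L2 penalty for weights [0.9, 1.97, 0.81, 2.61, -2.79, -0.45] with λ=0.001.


‖w‖₂² = (0.9)² + (1.97)² + (0.81)² + (2.61)² + (-2.79)² + (-0.45)²
     = 0.81 + 3.8809 + 0.6561 + 6.8121 + 7.7841 + 0.2025
     = 20.1457
λ·‖w‖₂² = 0.001·20.1457 = 0.020146

0.020146


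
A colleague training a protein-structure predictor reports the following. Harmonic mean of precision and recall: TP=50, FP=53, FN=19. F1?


Precision = 50/103 = 0.4854
Recall = 50/69 = 0.7246
F1 = 2·P·R/(P+R) = 2·TP/(2·TP+FP+FN) = 100/(100+53+19) = 100/172 = 0.5814

0.5814


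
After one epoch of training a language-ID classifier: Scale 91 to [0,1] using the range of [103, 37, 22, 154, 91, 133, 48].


min=22, max=154
(91-22)/(154-22) = 69/132 = 0.5227

0.5227


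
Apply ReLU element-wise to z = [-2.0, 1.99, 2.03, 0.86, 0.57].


ReLU(-2.0) = max(0, -2.0) = 0.0
ReLU(1.99) = max(0, 1.99) = 1.99
ReLU(2.03) = max(0, 2.03) = 2.03
ReLU(0.86) = max(0, 0.86) = 0.86
ReLU(0.57) = max(0, 0.57) = 0.57
result = [0.0, 1.99, 2.03, 0.86, 0.57]

[0.0, 1.99, 2.03, 0.86, 0.57]


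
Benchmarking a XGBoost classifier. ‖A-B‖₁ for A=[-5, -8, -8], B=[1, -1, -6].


d = |-5-1| + |-8+ 1| + |-8+ 6|
  = 6 + 7 + 2
  = 15

15


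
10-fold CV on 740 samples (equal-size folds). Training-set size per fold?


Fold size = 740/10 = 74
Training per fold = 740 - 74 = 666

666


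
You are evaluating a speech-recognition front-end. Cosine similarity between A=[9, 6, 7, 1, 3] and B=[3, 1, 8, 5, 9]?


A·B = 9·3 + 6·1 + 7·8 + 1·5 + 3·9 = 121
‖A‖ = √176 = 13.2665, ‖B‖ = √180 = 13.4164
cos = 121/(√176·√180) = 121/√31680 = 0.6798

0.6798


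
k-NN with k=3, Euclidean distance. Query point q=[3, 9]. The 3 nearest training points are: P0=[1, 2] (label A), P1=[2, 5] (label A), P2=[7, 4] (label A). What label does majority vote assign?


d(q,P0) = 7.2801  (label A)
d(q,P1) = 4.1231  (label A)
d(q,P2) = 6.4031  (label A)
Votes: A=3, B=0
Majority → A

A


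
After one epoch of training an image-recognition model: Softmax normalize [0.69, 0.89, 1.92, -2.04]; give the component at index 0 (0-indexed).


Exponentials: e^0.69=1.9937, e^0.89=2.4351, e^1.92=6.821, e^-2.04=0.13
Sum = 11.3798
Softmax = [0.1752, 0.214, 0.5994, 0.0114]
p[0] = 1.9937/11.3798 = 0.1752

0.1752


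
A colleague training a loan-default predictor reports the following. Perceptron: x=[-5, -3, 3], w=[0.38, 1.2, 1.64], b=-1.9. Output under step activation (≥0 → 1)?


z = (-5)·(0.38) + (-3)·(1.2) + (3)·(1.64) - 1.9
  = -2.48
step(z) = 0 (z<0)

0


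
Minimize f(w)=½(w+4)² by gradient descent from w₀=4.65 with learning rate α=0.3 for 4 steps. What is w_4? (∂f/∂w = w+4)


step 1: grad = 4.65+4 = 8.65; w = 4.65 - 0.3·(8.65) = 2.055
step 2: grad = 2.055+4 = 6.055; w = 2.055 - 0.3·(6.055) = 0.2385
step 3: grad = 0.2385+4 = 4.2385; w = 0.2385 - 0.3·(4.2385) = -1.03305
step 4: grad = -1.03305+4 = 2.96695; w = -1.03305 - 0.3·(2.96695) = -1.923135

-1.923135


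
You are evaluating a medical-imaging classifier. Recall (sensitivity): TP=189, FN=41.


Recall = TP/(TP+FN)
= 189/(189+41)
= 189/230 = 82.17%

82.17%


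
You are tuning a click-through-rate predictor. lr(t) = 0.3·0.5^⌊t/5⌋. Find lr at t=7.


n_drops = ⌊7/5⌋ = 1
lr = 0.3·0.5^1 = 0.3·0.5 = 0.15

0.15


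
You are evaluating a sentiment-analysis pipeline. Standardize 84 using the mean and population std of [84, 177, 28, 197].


μ = 121.5, σ = 68.7914
z = (84 - 121.5)/68.7914 = -0.5451

-0.5451


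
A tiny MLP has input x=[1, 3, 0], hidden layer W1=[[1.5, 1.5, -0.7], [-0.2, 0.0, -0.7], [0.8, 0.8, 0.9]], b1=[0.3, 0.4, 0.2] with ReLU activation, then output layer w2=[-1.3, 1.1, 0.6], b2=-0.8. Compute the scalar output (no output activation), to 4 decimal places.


z1[0] = (1.5)·(1) + (1.5)·(3) + (-0.7)·(0) + 0.3 = 6.3
z1[1] = (-0.2)·(1) + (0.0)·(3) + (-0.7)·(0) + 0.4 = 0.2
z1[2] = (0.8)·(1) + (0.8)·(3) + (0.9)·(0) + 0.2 = 3.4
h = ReLU(z1) = [6.3, 0.2, 3.4]
output = (-1.3)·(6.3) + (1.1)·(0.2) + (0.6)·(3.4) - 0.8 = -6.73

-6.73


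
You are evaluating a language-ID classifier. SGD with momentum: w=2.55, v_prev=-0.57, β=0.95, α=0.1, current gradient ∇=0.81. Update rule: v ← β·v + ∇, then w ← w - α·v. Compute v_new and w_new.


v_new = 0.95·-0.57 + 0.81 = -0.5415 + 0.81 = 0.2685
w_new = 2.55 - 0.1·0.2685 = 2.55 - 0.02685 = 2.52315

v_new=0.2685, w_new=2.52315


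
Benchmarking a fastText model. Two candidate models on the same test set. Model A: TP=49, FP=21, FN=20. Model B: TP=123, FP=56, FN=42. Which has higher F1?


Model A: P=49/70=0.7, R=49/69=0.7101, F1=2PR/(P+R)=2TP/(2TP+FP+FN)=98/139=0.705
Model B: P=123/179=0.6872, R=123/165=0.7455, F1=2PR/(P+R)=2TP/(2TP+FP+FN)=246/344=0.7151
0.705 < 0.7151 → Model B

Model B


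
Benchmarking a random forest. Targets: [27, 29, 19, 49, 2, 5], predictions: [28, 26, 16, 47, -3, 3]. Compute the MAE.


Absolute errors: |27-28|=1, |29-26|=3, |19-16|=3, |49-47|=2, |2+ 3|=5, |5-3|=2
Sum = 16
MAE = 16/6 = 8/3

8/3


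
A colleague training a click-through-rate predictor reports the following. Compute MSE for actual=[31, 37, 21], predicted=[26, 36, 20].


Squared errors: (31-26)²=25, (37-36)²=1, (21-20)²=1
Sum = 27
MSE = 27/3 = 9

9


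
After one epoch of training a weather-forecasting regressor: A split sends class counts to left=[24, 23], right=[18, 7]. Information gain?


Parent = [42, 30], H_parent = 0.9799
H_left = 0.9997 (n=47), H_right = 0.8555 (n=25)
H_children = (47/72)·0.9997 + (25/72)·0.8555 = 0.9496
IG = 0.9799 - 0.9496 = 0.0303

0.0303


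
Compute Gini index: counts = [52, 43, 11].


Probabilities: [52/106, 43/106, 11/106] ≈ [0.4906, 0.4057, 0.1038]
Σpᵢ² = (2704 + 1849 + 121)/106² = 4674/11236
Gini = 1 - Σpᵢ² = 1 - 4674/11236 = 0.584

0.584


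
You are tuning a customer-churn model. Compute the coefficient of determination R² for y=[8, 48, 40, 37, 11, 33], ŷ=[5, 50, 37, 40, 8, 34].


ȳ = 29.5
SS_res = Σ(y-ŷ)² = 41
SS_tot = Σ(y-ȳ)² = 1325.5
R² = 1 - SS_res/SS_tot = 1 - 0.0309 = 0.9691

0.9691


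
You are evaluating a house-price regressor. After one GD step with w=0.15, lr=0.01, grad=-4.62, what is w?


w_new = w - α·∇
= 0.15 - 0.01·-4.62
= 0.15 + 0.0462
= 0.1962

0.1962


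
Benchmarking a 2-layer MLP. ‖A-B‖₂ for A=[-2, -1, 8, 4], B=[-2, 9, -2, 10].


d = √((-2+ 2)² + (-1-9)² + (8+ 2)² + (4-10)²)
  = √(0 + 100 + 100 + 36)
  = √236 = 15.3623

15.3623


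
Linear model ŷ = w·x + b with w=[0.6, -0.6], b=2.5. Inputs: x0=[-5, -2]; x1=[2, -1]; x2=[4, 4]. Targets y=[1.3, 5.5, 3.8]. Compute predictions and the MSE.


ŷ0 = (0.6)·(-5) + (-0.6)·(-2) + 2.5 = 0.7
ŷ1 = (0.6)·(2) + (-0.6)·(-1) + 2.5 = 4.3
ŷ2 = (0.6)·(4) + (-0.6)·(4) + 2.5 = 2.5
errors² = [0.36, 1.44, 1.69]
MSE = 3.4900/3 = 1.1633

1.1633


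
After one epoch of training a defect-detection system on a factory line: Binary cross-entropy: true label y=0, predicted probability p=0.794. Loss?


BCE = -[y·ln(p) + (1-y)·ln(1-p)]
= -0 - 1·ln(1-0.794)
= -ln(0.206) = 1.5799

1.5799


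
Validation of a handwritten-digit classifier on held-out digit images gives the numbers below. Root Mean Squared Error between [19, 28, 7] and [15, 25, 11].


MSE = 41/3 = 13.6667
RMSE = √(41/3) = 3.6968

3.6968


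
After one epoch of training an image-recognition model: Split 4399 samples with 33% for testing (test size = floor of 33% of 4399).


Test = ⌊4399·33/100⌋ = 1451
Train = 4399 - 1451 = 2948

Train: 2948, Test: 1451


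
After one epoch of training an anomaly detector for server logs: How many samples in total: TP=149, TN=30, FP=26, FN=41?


Total = TP + TN + FP + FN
= 149 + 30 + 26 + 41
= 246
(Predicted positive: 175, predicted negative: 71)

246


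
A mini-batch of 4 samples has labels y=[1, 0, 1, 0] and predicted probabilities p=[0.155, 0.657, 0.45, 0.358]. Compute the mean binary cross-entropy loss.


L[0] = -ln(0.155) = 1.8643
L[1] = -ln(1-0.657) = -ln(0.343) = 1.07
L[2] = -ln(0.45) = 0.7985
L[3] = -ln(1-0.358) = -ln(0.642) = 0.4432
mean = (1.8643 + 1.07 + 0.7985 + 0.4432)/4 = 1.044

1.044


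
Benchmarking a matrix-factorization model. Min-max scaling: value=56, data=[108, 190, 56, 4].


min=4, max=190
(56-4)/(190-4) = 52/186 = 0.2796

0.2796


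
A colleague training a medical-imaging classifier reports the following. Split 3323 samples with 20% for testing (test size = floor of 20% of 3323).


Test = ⌊3323·20/100⌋ = 664
Train = 3323 - 664 = 2659

Train: 2659, Test: 664


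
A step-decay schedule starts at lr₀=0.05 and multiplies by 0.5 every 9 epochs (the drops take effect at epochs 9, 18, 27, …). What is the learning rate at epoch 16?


n_drops = ⌊16/9⌋ = 1
lr = 0.05·0.5^1 = 0.05·0.5 = 0.025

0.025


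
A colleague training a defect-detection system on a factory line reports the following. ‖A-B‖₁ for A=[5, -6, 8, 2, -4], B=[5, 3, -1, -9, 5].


d = |5-5| + |-6-3| + |8+ 1| + |2+ 9| + |-4-5|
  = 0 + 9 + 9 + 11 + 9
  = 38

38


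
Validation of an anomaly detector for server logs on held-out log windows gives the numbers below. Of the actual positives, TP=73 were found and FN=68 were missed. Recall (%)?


Recall = TP/(TP+FN)
= 73/(73+68)
= 73/141 = 51.77%

51.77%


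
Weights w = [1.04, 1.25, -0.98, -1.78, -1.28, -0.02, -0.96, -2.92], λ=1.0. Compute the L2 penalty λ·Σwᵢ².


‖w‖₂² = (1.04)² + (1.25)² + (-0.98)² + (-1.78)² + (-1.28)² + (-0.02)² + (-0.96)² + (-2.92)²
     = 1.0816 + 1.5625 + 0.9604 + 3.1684 + 1.6384 + 0.0004 + 0.9216 + 8.5264
     = 17.8597
λ·‖w‖₂² = 1.0·17.8597 = 17.8597

17.8597


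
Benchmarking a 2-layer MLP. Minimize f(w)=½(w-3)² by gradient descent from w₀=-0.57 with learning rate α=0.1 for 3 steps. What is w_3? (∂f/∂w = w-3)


step 1: grad = -0.57-3 = -3.57; w = -0.57 - 0.1·(-3.57) = -0.213
step 2: grad = -0.213-3 = -3.213; w = -0.213 - 0.1·(-3.213) = 0.1083
step 3: grad = 0.1083-3 = -2.8917; w = 0.1083 - 0.1·(-2.8917) = 0.39747

0.39747


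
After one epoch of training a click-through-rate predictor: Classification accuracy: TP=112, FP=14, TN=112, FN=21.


Accuracy = (TP+TN)/(TP+TN+FP+FN)
= (112+112)/(259)
= 224/259 = 86.49%

86.49%


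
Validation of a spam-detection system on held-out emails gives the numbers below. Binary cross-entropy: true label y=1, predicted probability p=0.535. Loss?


BCE = -[y·ln(p) + (1-y)·ln(1-p)]
= -1·ln(0.535) - 0
= -ln(0.535) = 0.6255

0.6255


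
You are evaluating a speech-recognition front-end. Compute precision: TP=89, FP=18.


Precision = TP/(TP+FP)
= 89/(89+18)
= 89/107 = 83.18%

83.18%


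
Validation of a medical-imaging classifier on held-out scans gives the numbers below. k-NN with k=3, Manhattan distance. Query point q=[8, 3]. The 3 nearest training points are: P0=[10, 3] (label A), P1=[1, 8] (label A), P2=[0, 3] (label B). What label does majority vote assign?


d(q,P0) = 2  (label A)
d(q,P1) = 12  (label A)
d(q,P2) = 8  (label B)
Votes: A=2, B=1
Majority → A

A


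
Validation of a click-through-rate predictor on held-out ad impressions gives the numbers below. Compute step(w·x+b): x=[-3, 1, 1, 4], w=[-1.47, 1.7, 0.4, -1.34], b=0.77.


z = (-3)·(-1.47) + (1)·(1.7) + (1)·(0.4) + (4)·(-1.34) + 0.77
  = 1.92
step(z) = 1 (z≥0)

1


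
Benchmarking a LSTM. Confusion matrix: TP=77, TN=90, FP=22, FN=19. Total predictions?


Total = TP + TN + FP + FN
= 77 + 90 + 22 + 19
= 208
(Predicted positive: 99, predicted negative: 109)

208


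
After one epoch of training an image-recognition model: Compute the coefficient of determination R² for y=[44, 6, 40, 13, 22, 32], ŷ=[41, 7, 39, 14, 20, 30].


ȳ = 26.1667
SS_res = Σ(y-ŷ)² = 20
SS_tot = Σ(y-ȳ)² = 1140.83
R² = 1 - SS_res/SS_tot = 1 - 0.0175 = 0.9825

0.9825


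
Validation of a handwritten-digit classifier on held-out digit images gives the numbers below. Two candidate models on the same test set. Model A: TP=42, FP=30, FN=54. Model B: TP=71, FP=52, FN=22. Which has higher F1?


Model A: P=42/72=0.5833, R=42/96=0.4375, F1=2PR/(P+R)=2TP/(2TP+FP+FN)=84/168=0.5
Model B: P=71/123=0.5772, R=71/93=0.7634, F1=2PR/(P+R)=2TP/(2TP+FP+FN)=142/216=0.6574
0.5 < 0.6574 → Model B

Model B


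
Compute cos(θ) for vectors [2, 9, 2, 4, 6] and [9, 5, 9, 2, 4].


A·B = 2·9 + 9·5 + 2·9 + 4·2 + 6·4 = 113
‖A‖ = √141 = 11.8743, ‖B‖ = √207 = 14.3875
cos = 113/(√141·√207) = 113/√29187 = 0.6614

0.6614


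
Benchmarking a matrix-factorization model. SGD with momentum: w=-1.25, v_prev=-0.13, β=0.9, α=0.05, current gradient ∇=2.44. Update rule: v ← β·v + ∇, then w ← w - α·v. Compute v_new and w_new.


v_new = 0.9·-0.13 + 2.44 = -0.117 + 2.44 = 2.323
w_new = -1.25 - 0.05·2.323 = -1.25 - 0.11615 = -1.36615

v_new=2.323, w_new=-1.36615


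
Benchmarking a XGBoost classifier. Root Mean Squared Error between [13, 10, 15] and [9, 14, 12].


MSE = 41/3 = 13.6667
RMSE = √(41/3) = 3.6968

3.6968


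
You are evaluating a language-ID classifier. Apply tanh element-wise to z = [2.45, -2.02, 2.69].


tanh(2.45) = 0.9852
tanh(-2.02) = -0.9654
tanh(2.69) = 0.9908
result = [0.9852, -0.9654, 0.9908]

[0.9852, -0.9654, 0.9908]


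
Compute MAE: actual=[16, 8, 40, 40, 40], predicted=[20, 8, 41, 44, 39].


Absolute errors: |16-20|=4, |8-8|=0, |40-41|=1, |40-44|=4, |40-39|=1
Sum = 10
MAE = 10/5 = 2

2


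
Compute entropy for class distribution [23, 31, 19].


Probabilities: [23/73, 31/73, 19/73] ≈ [0.3151, 0.4247, 0.2603]
H = -((23/73)·log₂(23/73) + (31/73)·log₂(31/73) + (19/73)·log₂(19/73))
  = 1.5551 bits

1.5551 bits


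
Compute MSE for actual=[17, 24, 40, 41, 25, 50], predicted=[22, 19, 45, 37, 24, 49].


Squared errors: (17-22)²=25, (24-19)²=25, (40-45)²=25, (41-37)²=16, (25-24)²=1, (50-49)²=1
Sum = 93
MSE = 93/6 = 31/2

31/2


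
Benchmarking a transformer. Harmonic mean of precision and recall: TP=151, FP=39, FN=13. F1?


Precision = 151/190 = 0.7947
Recall = 151/164 = 0.9207
F1 = 2·P·R/(P+R) = 2·TP/(2·TP+FP+FN) = 302/(302+39+13) = 302/354 = 0.8531

0.8531


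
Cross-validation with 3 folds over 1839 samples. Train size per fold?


Fold size = 1839/3 = 613
Training per fold = 1839 - 613 = 1226

1226


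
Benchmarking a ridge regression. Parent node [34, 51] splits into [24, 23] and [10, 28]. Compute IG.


Parent = [34, 51], H_parent = 0.971
H_left = 0.9997 (n=47), H_right = 0.8315 (n=38)
H_children = (47/85)·0.9997 + (38/85)·0.8315 = 0.9245
IG = 0.971 - 0.9245 = 0.0465

0.0465


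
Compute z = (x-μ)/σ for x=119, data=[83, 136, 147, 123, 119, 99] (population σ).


μ = 117.8333, σ = 21.5129
z = (119 - 117.8333)/21.5129 = 0.0542

0.0542


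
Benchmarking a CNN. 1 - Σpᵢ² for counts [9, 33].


Probabilities: [9/42, 33/42] ≈ [0.2143, 0.7857]
Σpᵢ² = (81 + 1089)/42² = 1170/1764
Gini = 1 - Σpᵢ² = 1 - 1170/1764 = 0.3367

0.3367


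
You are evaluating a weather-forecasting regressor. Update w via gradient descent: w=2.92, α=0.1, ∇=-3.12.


w_new = w - α·∇
= 2.92 - 0.1·-3.12
= 2.92 + 0.312
= 3.232

3.232


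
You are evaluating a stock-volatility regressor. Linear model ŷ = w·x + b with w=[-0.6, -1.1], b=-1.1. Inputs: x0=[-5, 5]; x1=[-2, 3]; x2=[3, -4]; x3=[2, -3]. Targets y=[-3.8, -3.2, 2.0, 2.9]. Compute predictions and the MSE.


ŷ0 = (-0.6)·(-5) + (-1.1)·(5) - 1.1 = -3.6
ŷ1 = (-0.6)·(-2) + (-1.1)·(3) - 1.1 = -3.2
ŷ2 = (-0.6)·(3) + (-1.1)·(-4) - 1.1 = 1.5
ŷ3 = (-0.6)·(2) + (-1.1)·(-3) - 1.1 = 1.0
errors² = [0.04, 0.0, 0.25, 3.61]
MSE = 3.9000/4 = 0.975

0.975


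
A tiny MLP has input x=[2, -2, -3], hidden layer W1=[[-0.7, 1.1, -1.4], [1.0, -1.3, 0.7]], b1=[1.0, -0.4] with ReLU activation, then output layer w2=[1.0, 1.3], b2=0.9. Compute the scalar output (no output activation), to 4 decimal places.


z1[0] = (-0.7)·(2) + (1.1)·(-2) + (-1.4)·(-3) + 1.0 = 1.6
z1[1] = (1.0)·(2) + (-1.3)·(-2) + (0.7)·(-3) - 0.4 = 2.1
h = ReLU(z1) = [1.6, 2.1]
output = (1.0)·(1.6) + (1.3)·(2.1) + 0.9 = 5.23

5.23


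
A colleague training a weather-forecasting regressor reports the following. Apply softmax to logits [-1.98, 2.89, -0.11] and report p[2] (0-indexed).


Exponentials: e^-1.98=0.1381, e^2.89=17.9933, e^-0.11=0.8958
Sum = 19.0272
Softmax = [0.0073, 0.9457, 0.0471]
p[2] = 0.8958/19.0272 = 0.0471

0.0471


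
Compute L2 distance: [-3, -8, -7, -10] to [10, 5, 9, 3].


d = √((-3-10)² + (-8-5)² + (-7-9)² + (-10-3)²)
  = √(169 + 169 + 256 + 169)
  = √763 = 27.6225

27.6225


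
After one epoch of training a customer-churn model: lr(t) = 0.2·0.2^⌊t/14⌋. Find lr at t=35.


n_drops = ⌊35/14⌋ = 2
lr = 0.2·0.2^2 = 0.2·0.04 = 0.008

0.008


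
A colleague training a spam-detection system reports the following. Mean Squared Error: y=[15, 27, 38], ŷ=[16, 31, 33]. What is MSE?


Squared errors: (15-16)²=1, (27-31)²=16, (38-33)²=25
Sum = 42
MSE = 42/3 = 14

14


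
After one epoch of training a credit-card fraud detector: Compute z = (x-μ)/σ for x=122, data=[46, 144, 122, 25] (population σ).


μ = 84.25, σ = 49.9218
z = (122 - 84.25)/49.9218 = 0.7562

0.7562


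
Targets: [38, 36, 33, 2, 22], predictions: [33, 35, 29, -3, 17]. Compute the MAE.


Absolute errors: |38-33|=5, |36-35|=1, |33-29|=4, |2+ 3|=5, |22-17|=5
Sum = 20
MAE = 20/5 = 4

4


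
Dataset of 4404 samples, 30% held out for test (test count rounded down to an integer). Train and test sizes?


Test = ⌊4404·30/100⌋ = 1321
Train = 4404 - 1321 = 3083

Train: 3083, Test: 1321


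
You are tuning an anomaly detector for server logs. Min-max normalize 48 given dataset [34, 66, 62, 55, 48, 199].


min=34, max=199
(48-34)/(199-34) = 14/165 = 0.0848

0.0848


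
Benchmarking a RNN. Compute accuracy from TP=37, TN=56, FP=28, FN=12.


Accuracy = (TP+TN)/(TP+TN+FP+FN)
= (37+56)/(133)
= 93/133 = 69.92%

69.92%


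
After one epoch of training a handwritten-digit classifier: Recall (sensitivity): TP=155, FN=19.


Recall = TP/(TP+FN)
= 155/(155+19)
= 155/174 = 89.08%

89.08%


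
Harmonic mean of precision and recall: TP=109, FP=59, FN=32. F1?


Precision = 109/168 = 0.6488
Recall = 109/141 = 0.773
F1 = 2·P·R/(P+R) = 2·TP/(2·TP+FP+FN) = 218/(218+59+32) = 218/309 = 0.7055

0.7055


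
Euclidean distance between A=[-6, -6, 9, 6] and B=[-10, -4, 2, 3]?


d = √((-6+ 10)² + (-6+ 4)² + (9-2)² + (6-3)²)
  = √(16 + 4 + 49 + 9)
  = √78 = 8.8318

8.8318


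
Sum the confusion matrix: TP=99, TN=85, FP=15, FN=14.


Total = TP + TN + FP + FN
= 99 + 85 + 15 + 14
= 213
(Predicted positive: 114, predicted negative: 99)

213


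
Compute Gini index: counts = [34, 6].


Probabilities: [34/40, 6/40] ≈ [0.85, 0.15]
Σpᵢ² = (1156 + 36)/40² = 1192/1600
Gini = 1 - Σpᵢ² = 1 - 1192/1600 = 0.255

0.255


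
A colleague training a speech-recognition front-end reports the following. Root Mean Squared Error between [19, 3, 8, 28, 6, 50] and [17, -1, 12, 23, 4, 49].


MSE = 66/6 = 11
RMSE = √(66/6) = 3.3166

3.3166


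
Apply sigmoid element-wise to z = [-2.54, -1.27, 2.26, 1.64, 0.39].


σ(-2.54) = 1/(1+e^2.54) = 0.0731
σ(-1.27) = 1/(1+e^1.27) = 0.2193
σ(2.26) = 1/(1+e^-2.26) = 0.9055
σ(1.64) = 1/(1+e^-1.64) = 0.8375
σ(0.39) = 1/(1+e^-0.39) = 0.5963
result = [0.0731, 0.2193, 0.9055, 0.8375, 0.5963]

[0.0731, 0.2193, 0.9055, 0.8375, 0.5963]


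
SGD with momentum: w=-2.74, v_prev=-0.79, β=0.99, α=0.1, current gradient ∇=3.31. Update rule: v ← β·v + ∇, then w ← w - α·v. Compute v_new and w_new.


v_new = 0.99·-0.79 + 3.31 = -0.7821 + 3.31 = 2.5279
w_new = -2.74 - 0.1·2.5279 = -2.74 - 0.25279 = -2.99279

v_new=2.5279, w_new=-2.99279


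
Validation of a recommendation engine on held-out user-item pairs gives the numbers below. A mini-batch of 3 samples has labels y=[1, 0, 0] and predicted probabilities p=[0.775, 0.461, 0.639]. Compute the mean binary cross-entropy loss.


L[0] = -ln(0.775) = 0.2549
L[1] = -ln(1-0.461) = -ln(0.539) = 0.618
L[2] = -ln(1-0.639) = -ln(0.361) = 1.0189
mean = (0.2549 + 0.618 + 1.0189)/3 = 0.6306

0.6306


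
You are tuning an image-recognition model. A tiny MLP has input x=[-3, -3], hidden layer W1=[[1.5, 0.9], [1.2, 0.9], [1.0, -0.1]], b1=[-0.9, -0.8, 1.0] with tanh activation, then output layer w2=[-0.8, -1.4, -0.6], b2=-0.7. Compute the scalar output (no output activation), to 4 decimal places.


z1[0] = (1.5)·(-3) + (0.9)·(-3) - 0.9 = -8.1
z1[1] = (1.2)·(-3) + (0.9)·(-3) - 0.8 = -7.1
z1[2] = (1.0)·(-3) + (-0.1)·(-3) + 1.0 = -1.7
h = tanh(z1) = [-1.0, -1.0, -0.9354]
output = (-0.8)·(-1.0) + (-1.4)·(-1.0) + (-0.6)·(-0.9354) - 0.7 = 2.0612

2.0612


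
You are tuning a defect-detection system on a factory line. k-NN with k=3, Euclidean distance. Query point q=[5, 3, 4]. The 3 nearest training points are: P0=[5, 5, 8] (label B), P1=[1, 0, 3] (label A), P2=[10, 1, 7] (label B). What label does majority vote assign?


d(q,P0) = 4.4721  (label B)
d(q,P1) = 5.099  (label A)
d(q,P2) = 6.1644  (label B)
Votes: A=1, B=2
Majority → B

B


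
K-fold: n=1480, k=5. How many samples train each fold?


Fold size = 1480/5 = 296
Training per fold = 1480 - 296 = 1184

1184


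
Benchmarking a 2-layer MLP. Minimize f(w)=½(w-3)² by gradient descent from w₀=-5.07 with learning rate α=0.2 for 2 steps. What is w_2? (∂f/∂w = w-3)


step 1: grad = -5.07-3 = -8.07; w = -5.07 - 0.2·(-8.07) = -3.456
step 2: grad = -3.456-3 = -6.456; w = -3.456 - 0.2·(-6.456) = -2.1648

-2.1648


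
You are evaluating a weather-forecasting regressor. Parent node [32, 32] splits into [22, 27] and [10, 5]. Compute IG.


Parent = [32, 32], H_parent = 1
H_left = 0.9925 (n=49), H_right = 0.9183 (n=15)
H_children = (49/64)·0.9925 + (15/64)·0.9183 = 0.9751
IG = 1 - 0.9751 = 0.0249

0.0249


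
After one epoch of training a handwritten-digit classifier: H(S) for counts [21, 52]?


Probabilities: [21/73, 52/73] ≈ [0.2877, 0.7123]
H = -((21/73)·log₂(21/73) + (52/73)·log₂(52/73))
  = 0.8657 bits

0.8657 bits


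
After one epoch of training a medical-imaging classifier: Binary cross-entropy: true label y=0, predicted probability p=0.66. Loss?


BCE = -[y·ln(p) + (1-y)·ln(1-p)]
= -0 - 1·ln(1-0.66)
= -ln(0.34) = 1.0788

1.0788


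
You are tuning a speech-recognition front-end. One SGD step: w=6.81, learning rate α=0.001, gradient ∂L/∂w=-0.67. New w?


w_new = w - α·∇
= 6.81 - 0.001·-0.67
= 6.81 + 0.00067
= 6.81067

6.81067


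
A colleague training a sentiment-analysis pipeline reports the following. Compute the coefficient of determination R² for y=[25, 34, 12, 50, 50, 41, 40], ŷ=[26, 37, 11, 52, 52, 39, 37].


ȳ = 36
SS_res = Σ(y-ŷ)² = 32
SS_tot = Σ(y-ȳ)² = 1134
R² = 1 - SS_res/SS_tot = 1 - 0.0282 = 0.9718

0.9718


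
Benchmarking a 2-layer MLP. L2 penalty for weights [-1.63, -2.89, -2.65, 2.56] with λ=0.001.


‖w‖₂² = (-1.63)² + (-2.89)² + (-2.65)² + (2.56)²
     = 2.6569 + 8.3521 + 7.0225 + 6.5536
     = 24.5851
λ·‖w‖₂² = 0.001·24.5851 = 0.024585

0.024585


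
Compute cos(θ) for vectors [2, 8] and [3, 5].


A·B = 2·3 + 8·5 = 46
‖A‖ = √68 = 8.2462, ‖B‖ = √34 = 5.831
cos = 46/(√68·√34) = 46/√2312 = 0.9567

0.9567


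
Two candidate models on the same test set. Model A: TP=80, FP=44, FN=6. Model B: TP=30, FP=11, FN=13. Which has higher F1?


Model A: P=80/124=0.6452, R=80/86=0.9302, F1=2PR/(P+R)=2TP/(2TP+FP+FN)=160/210=0.7619
Model B: P=30/41=0.7317, R=30/43=0.6977, F1=2PR/(P+R)=2TP/(2TP+FP+FN)=60/84=0.7143
0.7619 > 0.7143 → Model A

Model A


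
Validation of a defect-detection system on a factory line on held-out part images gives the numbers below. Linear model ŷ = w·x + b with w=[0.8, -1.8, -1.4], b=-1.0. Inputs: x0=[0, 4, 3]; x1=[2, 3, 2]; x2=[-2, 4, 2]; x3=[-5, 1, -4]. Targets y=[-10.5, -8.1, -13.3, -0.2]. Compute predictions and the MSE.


ŷ0 = (0.8)·(0) + (-1.8)·(4) + (-1.4)·(3) - 1.0 = -12.4
ŷ1 = (0.8)·(2) + (-1.8)·(3) + (-1.4)·(2) - 1.0 = -7.6
ŷ2 = (0.8)·(-2) + (-1.8)·(4) + (-1.4)·(2) - 1.0 = -12.6
ŷ3 = (0.8)·(-5) + (-1.8)·(1) + (-1.4)·(-4) - 1.0 = -1.2
errors² = [3.61, 0.25, 0.49, 1.0]
MSE = 5.3500/4 = 1.3375

1.3375


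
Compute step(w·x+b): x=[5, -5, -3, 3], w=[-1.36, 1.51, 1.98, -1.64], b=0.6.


z = (5)·(-1.36) + (-5)·(1.51) + (-3)·(1.98) + (3)·(-1.64) + 0.6
  = -24.61
step(z) = 0 (z<0)

0


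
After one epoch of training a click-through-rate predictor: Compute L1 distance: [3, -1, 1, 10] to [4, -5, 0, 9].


d = |3-4| + |-1+ 5| + |1-0| + |10-9|
  = 1 + 4 + 1 + 1
  = 7

7


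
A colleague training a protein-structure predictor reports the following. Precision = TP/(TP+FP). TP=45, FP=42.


Precision = TP/(TP+FP)
= 45/(45+42)
= 45/87 = 51.72%

51.72%


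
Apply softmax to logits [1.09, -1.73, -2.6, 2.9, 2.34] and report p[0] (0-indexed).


Exponentials: e^1.09=2.9743, e^-1.73=0.1773, e^-2.6=0.0743, e^2.9=18.1741, e^2.34=10.3812
Sum = 31.7812
Softmax = [0.0936, 0.0056, 0.0023, 0.5719, 0.3266]
p[0] = 2.9743/31.7812 = 0.0936

0.0936


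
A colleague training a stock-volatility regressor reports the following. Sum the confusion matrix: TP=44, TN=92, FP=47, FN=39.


Total = TP + TN + FP + FN
= 44 + 92 + 47 + 39
= 222
(Predicted positive: 91, predicted negative: 131)

222


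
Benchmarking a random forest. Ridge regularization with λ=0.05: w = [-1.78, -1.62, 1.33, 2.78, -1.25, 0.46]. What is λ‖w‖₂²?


‖w‖₂² = (-1.78)² + (-1.62)² + (1.33)² + (2.78)² + (-1.25)² + (0.46)²
     = 3.1684 + 2.6244 + 1.7689 + 7.7284 + 1.5625 + 0.2116
     = 17.0642
λ·‖w‖₂² = 0.05·17.0642 = 0.85321

0.85321


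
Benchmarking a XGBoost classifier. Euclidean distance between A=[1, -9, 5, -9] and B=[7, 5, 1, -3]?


d = √((1-7)² + (-9-5)² + (5-1)² + (-9+ 3)²)
  = √(36 + 196 + 16 + 36)
  = √284 = 16.8523

16.8523


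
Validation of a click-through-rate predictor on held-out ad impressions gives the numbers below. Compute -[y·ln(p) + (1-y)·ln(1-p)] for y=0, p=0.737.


BCE = -[y·ln(p) + (1-y)·ln(1-p)]
= -0 - 1·ln(1-0.737)
= -ln(0.263) = 1.3356

1.3356


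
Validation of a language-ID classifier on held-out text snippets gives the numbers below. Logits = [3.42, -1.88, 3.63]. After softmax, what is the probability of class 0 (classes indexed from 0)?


Exponentials: e^3.42=30.5694, e^-1.88=0.1526, e^3.63=37.7128
Sum = 68.4348
Softmax = [0.4467, 0.0022, 0.5511]
p[0] = 30.5694/68.4348 = 0.4467

0.4467


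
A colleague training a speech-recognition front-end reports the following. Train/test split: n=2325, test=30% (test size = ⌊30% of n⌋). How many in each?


Test = ⌊2325·30/100⌋ = 697
Train = 2325 - 697 = 1628

Train: 1628, Test: 697


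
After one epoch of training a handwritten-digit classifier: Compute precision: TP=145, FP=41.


Precision = TP/(TP+FP)
= 145/(145+41)
= 145/186 = 77.96%

77.96%


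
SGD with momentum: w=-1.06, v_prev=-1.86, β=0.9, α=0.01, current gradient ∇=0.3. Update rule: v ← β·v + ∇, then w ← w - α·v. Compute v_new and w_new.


v_new = 0.9·-1.86 + 0.3 = -1.674 + 0.3 = -1.374
w_new = -1.06 - 0.01·-1.374 = -1.06 + 0.01374 = -1.04626

v_new=-1.374, w_new=-1.04626


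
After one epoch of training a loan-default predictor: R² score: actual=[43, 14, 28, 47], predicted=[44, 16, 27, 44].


ȳ = 33
SS_res = Σ(y-ŷ)² = 15
SS_tot = Σ(y-ȳ)² = 682
R² = 1 - SS_res/SS_tot = 1 - 0.022 = 0.978

0.978


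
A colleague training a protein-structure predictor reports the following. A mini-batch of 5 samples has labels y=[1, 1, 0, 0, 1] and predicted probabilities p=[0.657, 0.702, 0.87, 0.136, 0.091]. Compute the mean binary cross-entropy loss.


L[0] = -ln(0.657) = 0.4201
L[1] = -ln(0.702) = 0.3538
L[2] = -ln(1-0.87) = -ln(0.13) = 2.0402
L[3] = -ln(1-0.136) = -ln(0.864) = 0.1462
L[4] = -ln(0.091) = 2.3969
mean = (0.4201 + 0.3538 + 2.0402 + 0.1462 + 2.3969)/5 = 1.0714

1.0714


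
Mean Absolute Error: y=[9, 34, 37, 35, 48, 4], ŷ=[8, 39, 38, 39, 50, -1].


Absolute errors: |9-8|=1, |34-39|=5, |37-38|=1, |35-39|=4, |48-50|=2, |4+ 1|=5
Sum = 18
MAE = 18/6 = 3

3


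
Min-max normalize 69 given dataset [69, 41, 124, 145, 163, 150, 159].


min=41, max=163
(69-41)/(163-41) = 28/122 = 0.2295

0.2295


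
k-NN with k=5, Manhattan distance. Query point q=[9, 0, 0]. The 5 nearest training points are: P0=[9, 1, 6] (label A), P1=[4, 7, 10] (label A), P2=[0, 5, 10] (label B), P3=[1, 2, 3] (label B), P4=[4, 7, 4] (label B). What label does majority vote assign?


d(q,P0) = 7  (label A)
d(q,P1) = 22  (label A)
d(q,P2) = 24  (label B)
d(q,P3) = 13  (label B)
d(q,P4) = 16  (label B)
Votes: A=2, B=3
Majority → B

B


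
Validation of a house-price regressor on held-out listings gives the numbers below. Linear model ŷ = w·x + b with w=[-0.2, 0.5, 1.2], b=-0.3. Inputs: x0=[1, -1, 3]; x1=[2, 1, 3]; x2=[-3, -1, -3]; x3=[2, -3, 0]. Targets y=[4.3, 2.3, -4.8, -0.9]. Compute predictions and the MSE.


ŷ0 = (-0.2)·(1) + (0.5)·(-1) + (1.2)·(3) - 0.3 = 2.6
ŷ1 = (-0.2)·(2) + (0.5)·(1) + (1.2)·(3) - 0.3 = 3.4
ŷ2 = (-0.2)·(-3) + (0.5)·(-1) + (1.2)·(-3) - 0.3 = -3.8
ŷ3 = (-0.2)·(2) + (0.5)·(-3) + (1.2)·(0) - 0.3 = -2.2
errors² = [2.89, 1.21, 1.0, 1.69]
MSE = 6.7900/4 = 1.6975

1.6975


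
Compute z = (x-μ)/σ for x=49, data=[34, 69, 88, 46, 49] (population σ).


μ = 57.2, σ = 19.0725
z = (49 - 57.2)/19.0725 = -0.4299

-0.4299


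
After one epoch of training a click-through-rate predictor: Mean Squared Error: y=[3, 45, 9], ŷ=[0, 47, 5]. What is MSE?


Squared errors: (3-0)²=9, (45-47)²=4, (9-5)²=16
Sum = 29
MSE = 29/3 = 29/3

29/3


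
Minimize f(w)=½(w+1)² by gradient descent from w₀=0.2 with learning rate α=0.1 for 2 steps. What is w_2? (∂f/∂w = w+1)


step 1: grad = 0.2+1 = 1.2; w = 0.2 - 0.1·(1.2) = 0.08
step 2: grad = 0.08+1 = 1.08; w = 0.08 - 0.1·(1.08) = -0.028

-0.028


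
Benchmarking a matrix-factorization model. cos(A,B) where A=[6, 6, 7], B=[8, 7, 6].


A·B = 6·8 + 6·7 + 7·6 = 132
‖A‖ = √121 = 11, ‖B‖ = √149 = 12.2066
cos = 132/(√121·√149) = 132/√18029 = 0.9831

0.9831


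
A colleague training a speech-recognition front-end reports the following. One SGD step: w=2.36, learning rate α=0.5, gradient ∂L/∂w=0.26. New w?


w_new = w - α·∇
= 2.36 - 0.5·0.26
= 2.36 - 0.13
= 2.23

2.23
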